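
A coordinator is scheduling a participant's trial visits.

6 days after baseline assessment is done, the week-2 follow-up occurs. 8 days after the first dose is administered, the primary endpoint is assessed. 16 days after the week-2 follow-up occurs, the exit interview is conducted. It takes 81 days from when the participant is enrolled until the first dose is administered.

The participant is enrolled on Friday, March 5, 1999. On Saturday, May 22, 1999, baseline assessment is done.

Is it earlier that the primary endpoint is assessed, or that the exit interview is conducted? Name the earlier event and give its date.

The primary endpoint is assessed — Wednesday, June 2, 1999

The participant is enrolled: Mar 5, 1999.
The first dose is administered: Mar 5, 1999 + 81 days = May 25, 1999.
The primary endpoint is assessed: May 25, 1999 + 8 days = Jun 2, 1999.
Baseline assessment is done: May 22, 1999.
The week-2 follow-up occurs: May 22, 1999 + 6 days = May 28, 1999.
The exit interview is conducted: May 28, 1999 + 16 days = Jun 13, 1999.
Comparing: the primary endpoint is assessed on Jun 2, 1999 vs the exit interview is conducted on Jun 13, 1999. Earlier: the primary endpoint is assessed.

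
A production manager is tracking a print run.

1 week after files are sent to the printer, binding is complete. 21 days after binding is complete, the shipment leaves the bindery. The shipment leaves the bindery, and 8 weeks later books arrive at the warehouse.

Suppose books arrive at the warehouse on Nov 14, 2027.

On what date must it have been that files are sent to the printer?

Books arrive at the warehouse: Nov 14, 2027.
The shipment leaves the bindery: Nov 14, 2027 − 8 weeks = Sep 19, 2027.
Binding is complete: Sep 19, 2027 − 21 days = Aug 29, 2027.
Files are sent to the printer: Aug 29, 2027 − 1 week = Aug 22, 2027.

Aug 22, 2027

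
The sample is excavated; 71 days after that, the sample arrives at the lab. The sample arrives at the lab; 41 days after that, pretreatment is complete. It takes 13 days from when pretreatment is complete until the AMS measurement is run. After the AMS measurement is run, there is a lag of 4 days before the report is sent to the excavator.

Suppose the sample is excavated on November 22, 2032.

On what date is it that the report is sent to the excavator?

The sample is excavated: Nov 22, 2032.
The sample arrives at the lab: Nov 22, 2032 + 71 days = Feb 1, 2033.
Pretreatment is complete: Feb 1, 2033 + 41 days = Mar 14, 2033.
The AMS measurement is run: Mar 14, 2033 + 13 days = Mar 27, 2033.
The report is sent to the excavator: Mar 27, 2033 + 4 days = Mar 31, 2033.

March 31, 2033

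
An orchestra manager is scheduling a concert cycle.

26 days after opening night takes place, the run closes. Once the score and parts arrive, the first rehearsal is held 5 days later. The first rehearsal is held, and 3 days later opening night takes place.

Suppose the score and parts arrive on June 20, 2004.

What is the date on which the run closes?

July 24, 2004

The score and parts arrive: Jun 20, 2004.
The first rehearsal is held: Jun 20, 2004 + 5 days = Jun 25, 2004.
Opening night takes place: Jun 25, 2004 + 3 days = Jun 28, 2004.
The run closes: Jun 28, 2004 + 26 days = Jul 24, 2004.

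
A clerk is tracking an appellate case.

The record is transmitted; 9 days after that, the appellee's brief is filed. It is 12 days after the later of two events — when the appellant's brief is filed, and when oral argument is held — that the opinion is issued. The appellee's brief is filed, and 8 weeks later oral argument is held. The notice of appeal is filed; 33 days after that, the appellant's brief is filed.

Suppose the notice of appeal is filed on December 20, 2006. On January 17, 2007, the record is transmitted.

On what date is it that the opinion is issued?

The notice of appeal is filed: Dec 20, 2006.
The appellant's brief is filed: Dec 20, 2006 + 33 days = Jan 22, 2007.
The record is transmitted: Jan 17, 2007.
The appellee's brief is filed: Jan 17, 2007 + 9 days = Jan 26, 2007.
Oral argument is held: Jan 26, 2007 + 8 weeks = Mar 23, 2007.
Both prerequisites met — the appellant's brief is filed (Jan 22, 2007), oral argument is held (Mar 23, 2007); the later is Mar 23, 2007.
The opinion is issued: Mar 23, 2007 + 12 days = Apr 4, 2007.

April 4, 2007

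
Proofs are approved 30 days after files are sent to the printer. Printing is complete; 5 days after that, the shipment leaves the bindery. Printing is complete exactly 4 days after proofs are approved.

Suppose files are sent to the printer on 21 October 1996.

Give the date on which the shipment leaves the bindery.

29 November 1996

Files are sent to the printer: Oct 21, 1996.
Proofs are approved: Oct 21, 1996 + 30 days = Nov 20, 1996.
Printing is complete: Nov 20, 1996 + 4 days = Nov 24, 1996.
The shipment leaves the bindery: Nov 24, 1996 + 5 days = Nov 29, 1996.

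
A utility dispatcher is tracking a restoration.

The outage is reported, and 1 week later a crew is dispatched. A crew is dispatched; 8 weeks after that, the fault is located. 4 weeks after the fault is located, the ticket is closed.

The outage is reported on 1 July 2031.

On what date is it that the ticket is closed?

30 September 2031

The outage is reported: Jul 1, 2031.
A crew is dispatched: Jul 1, 2031 + 1 week = Jul 8, 2031.
The fault is located: Jul 8, 2031 + 8 weeks = Sep 2, 2031.
The ticket is closed: Sep 2, 2031 + 4 weeks = Sep 30, 2031.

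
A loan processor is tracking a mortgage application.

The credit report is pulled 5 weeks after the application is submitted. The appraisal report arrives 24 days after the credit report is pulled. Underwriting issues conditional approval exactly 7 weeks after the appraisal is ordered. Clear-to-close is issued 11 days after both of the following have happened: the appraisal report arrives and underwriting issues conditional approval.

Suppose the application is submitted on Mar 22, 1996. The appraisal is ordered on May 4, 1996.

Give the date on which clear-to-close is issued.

Jul 3, 1996

The application is submitted: Mar 22, 1996.
The credit report is pulled: Mar 22, 1996 + 5 weeks = Apr 26, 1996.
The appraisal report arrives: Apr 26, 1996 + 24 days = May 20, 1996.
The appraisal is ordered: May 4, 1996.
Underwriting issues conditional approval: May 4, 1996 + 7 weeks = Jun 22, 1996.
Both prerequisites met — the appraisal report arrives (May 20, 1996), underwriting issues conditional approval (Jun 22, 1996); the later is Jun 22, 1996.
Clear-to-close is issued: Jun 22, 1996 + 11 days = Jul 3, 1996.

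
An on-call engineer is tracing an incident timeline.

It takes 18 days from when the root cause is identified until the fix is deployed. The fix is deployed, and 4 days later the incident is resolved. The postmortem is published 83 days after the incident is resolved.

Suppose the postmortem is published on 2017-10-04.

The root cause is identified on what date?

The postmortem is published: Oct 4, 2017.
The incident is resolved: Oct 4, 2017 − 83 days = Jul 13, 2017.
The fix is deployed: Jul 13, 2017 − 4 days = Jul 9, 2017.
The root cause is identified: Jul 9, 2017 − 18 days = Jun 21, 2017.

2017-06-21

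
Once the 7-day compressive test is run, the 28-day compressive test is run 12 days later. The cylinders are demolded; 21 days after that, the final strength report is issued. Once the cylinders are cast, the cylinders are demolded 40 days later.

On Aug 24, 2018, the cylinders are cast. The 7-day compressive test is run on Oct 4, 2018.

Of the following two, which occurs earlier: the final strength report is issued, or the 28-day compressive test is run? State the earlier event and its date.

The 28-day compressive test is run — Oct 16, 2018

The cylinders are cast: Aug 24, 2018.
The cylinders are demolded: Aug 24, 2018 + 40 days = Oct 3, 2018.
The final strength report is issued: Oct 3, 2018 + 21 days = Oct 24, 2018.
The 7-day compressive test is run: Oct 4, 2018.
The 28-day compressive test is run: Oct 4, 2018 + 12 days = Oct 16, 2018.
Comparing: the final strength report is issued on Oct 24, 2018 vs the 28-day compressive test is run on Oct 16, 2018. Earlier: the 28-day compressive test is run.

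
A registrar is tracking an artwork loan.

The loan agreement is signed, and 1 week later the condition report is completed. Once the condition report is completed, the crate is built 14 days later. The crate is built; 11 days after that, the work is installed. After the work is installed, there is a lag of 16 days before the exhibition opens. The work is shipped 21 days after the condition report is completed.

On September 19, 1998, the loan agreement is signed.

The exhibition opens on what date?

The loan agreement is signed: Sep 19, 1998.
The condition report is completed: Sep 19, 1998 + 1 week = Sep 26, 1998.
The crate is built: Sep 26, 1998 + 14 days = Oct 10, 1998.
The work is installed: Oct 10, 1998 + 11 days = Oct 21, 1998.
The exhibition opens: Oct 21, 1998 + 16 days = Nov 6, 1998.

November 6, 1998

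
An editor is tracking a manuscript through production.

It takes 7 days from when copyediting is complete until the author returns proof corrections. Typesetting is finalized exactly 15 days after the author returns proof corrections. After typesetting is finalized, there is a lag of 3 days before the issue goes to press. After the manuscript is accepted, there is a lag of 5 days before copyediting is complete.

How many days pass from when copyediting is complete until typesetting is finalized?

22 days

Causal path: copyediting is complete → the author returns proof corrections → typesetting is finalized.
Total delay along the path: 7 + 15 = 22 days.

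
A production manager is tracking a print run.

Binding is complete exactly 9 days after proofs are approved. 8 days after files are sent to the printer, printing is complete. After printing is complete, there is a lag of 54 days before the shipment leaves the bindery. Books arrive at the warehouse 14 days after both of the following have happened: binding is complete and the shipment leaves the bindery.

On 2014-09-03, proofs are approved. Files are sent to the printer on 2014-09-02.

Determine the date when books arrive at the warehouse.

2014-11-17

Proofs are approved: Sep 3, 2014.
Binding is complete: Sep 3, 2014 + 9 days = Sep 12, 2014.
Files are sent to the printer: Sep 2, 2014.
Printing is complete: Sep 2, 2014 + 8 days = Sep 10, 2014.
The shipment leaves the bindery: Sep 10, 2014 + 54 days = Nov 3, 2014.
Both prerequisites met — binding is complete (Sep 12, 2014), the shipment leaves the bindery (Nov 3, 2014); the later is Nov 3, 2014.
Books arrive at the warehouse: Nov 3, 2014 + 14 days = Nov 17, 2014.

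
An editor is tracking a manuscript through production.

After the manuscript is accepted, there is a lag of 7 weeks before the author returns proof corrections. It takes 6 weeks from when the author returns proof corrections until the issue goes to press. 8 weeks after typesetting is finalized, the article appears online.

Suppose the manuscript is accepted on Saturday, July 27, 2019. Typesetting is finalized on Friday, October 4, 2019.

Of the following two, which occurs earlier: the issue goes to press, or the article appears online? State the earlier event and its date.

The issue goes to press — Saturday, October 26, 2019

The manuscript is accepted: Jul 27, 2019.
The author returns proof corrections: Jul 27, 2019 + 7 weeks = Sep 14, 2019.
The issue goes to press: Sep 14, 2019 + 6 weeks = Oct 26, 2019.
Typesetting is finalized: Oct 4, 2019.
The article appears online: Oct 4, 2019 + 8 weeks = Nov 29, 2019.
Comparing: the issue goes to press on Oct 26, 2019 vs the article appears online on Nov 29, 2019. Earlier: the issue goes to press.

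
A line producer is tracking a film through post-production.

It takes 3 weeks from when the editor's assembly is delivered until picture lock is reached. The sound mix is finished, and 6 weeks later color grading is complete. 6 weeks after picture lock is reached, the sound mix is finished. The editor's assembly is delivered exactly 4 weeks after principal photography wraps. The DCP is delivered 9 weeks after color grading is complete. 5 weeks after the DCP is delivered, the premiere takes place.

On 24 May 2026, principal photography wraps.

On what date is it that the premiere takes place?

10 January 2027

Principal photography wraps: May 24, 2026.
The editor's assembly is delivered: May 24, 2026 + 4 weeks = Jun 21, 2026.
Picture lock is reached: Jun 21, 2026 + 3 weeks = Jul 12, 2026.
The sound mix is finished: Jul 12, 2026 + 6 weeks = Aug 23, 2026.
Color grading is complete: Aug 23, 2026 + 6 weeks = Oct 4, 2026.
The DCP is delivered: Oct 4, 2026 + 9 weeks = Dec 6, 2026.
The premiere takes place: Dec 6, 2026 + 5 weeks = Jan 10, 2027.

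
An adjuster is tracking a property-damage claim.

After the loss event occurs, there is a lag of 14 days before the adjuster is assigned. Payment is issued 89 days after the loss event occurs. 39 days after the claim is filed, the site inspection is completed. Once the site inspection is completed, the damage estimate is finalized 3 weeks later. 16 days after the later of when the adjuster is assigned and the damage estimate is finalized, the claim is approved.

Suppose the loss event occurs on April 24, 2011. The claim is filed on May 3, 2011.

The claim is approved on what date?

The loss event occurs: Apr 24, 2011.
The adjuster is assigned: Apr 24, 2011 + 14 days = May 8, 2011.
The claim is filed: May 3, 2011.
The site inspection is completed: May 3, 2011 + 39 days = Jun 11, 2011.
The damage estimate is finalized: Jun 11, 2011 + 3 weeks = Jul 2, 2011.
Both prerequisites met — the adjuster is assigned (May 8, 2011), the damage estimate is finalized (Jul 2, 2011); the later is Jul 2, 2011.
The claim is approved: Jul 2, 2011 + 16 days = Jul 18, 2011.

July 18, 2011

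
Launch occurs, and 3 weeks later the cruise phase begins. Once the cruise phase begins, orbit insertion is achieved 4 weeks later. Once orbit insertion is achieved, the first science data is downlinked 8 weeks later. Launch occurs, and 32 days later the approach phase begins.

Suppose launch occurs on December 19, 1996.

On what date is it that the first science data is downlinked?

Launch occurs: Dec 19, 1996.
The cruise phase begins: Dec 19, 1996 + 3 weeks = Jan 9, 1997.
Orbit insertion is achieved: Jan 9, 1997 + 4 weeks = Feb 6, 1997.
The first science data is downlinked: Feb 6, 1997 + 8 weeks = Apr 3, 1997.

April 3, 1997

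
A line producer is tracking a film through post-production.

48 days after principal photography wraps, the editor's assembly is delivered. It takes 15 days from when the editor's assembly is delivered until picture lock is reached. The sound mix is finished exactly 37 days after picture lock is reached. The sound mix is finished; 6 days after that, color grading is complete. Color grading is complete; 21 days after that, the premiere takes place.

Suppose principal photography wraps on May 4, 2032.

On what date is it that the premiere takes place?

Principal photography wraps: May 4, 2032.
The editor's assembly is delivered: May 4, 2032 + 48 days = Jun 21, 2032.
Picture lock is reached: Jun 21, 2032 + 15 days = Jul 6, 2032.
The sound mix is finished: Jul 6, 2032 + 37 days = Aug 12, 2032.
Color grading is complete: Aug 12, 2032 + 6 days = Aug 18, 2032.
The premiere takes place: Aug 18, 2032 + 21 days = Sep 8, 2032.

Sep 8, 2032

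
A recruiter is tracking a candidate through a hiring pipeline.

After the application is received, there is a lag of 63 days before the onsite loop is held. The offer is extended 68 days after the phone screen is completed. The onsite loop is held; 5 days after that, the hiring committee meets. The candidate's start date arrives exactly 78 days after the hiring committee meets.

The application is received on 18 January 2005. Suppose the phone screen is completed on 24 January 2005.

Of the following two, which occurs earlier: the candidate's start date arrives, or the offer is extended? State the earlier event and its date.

The application is received: Jan 18, 2005.
The onsite loop is held: Jan 18, 2005 + 63 days = Mar 22, 2005.
The hiring committee meets: Mar 22, 2005 + 5 days = Mar 27, 2005.
The candidate's start date arrives: Mar 27, 2005 + 78 days = Jun 13, 2005.
The phone screen is completed: Jan 24, 2005.
The offer is extended: Jan 24, 2005 + 68 days = Apr 2, 2005.
Comparing: the candidate's start date arrives on Jun 13, 2005 vs the offer is extended on Apr 2, 2005. Earlier: the offer is extended.

The offer is extended — 2 April 2005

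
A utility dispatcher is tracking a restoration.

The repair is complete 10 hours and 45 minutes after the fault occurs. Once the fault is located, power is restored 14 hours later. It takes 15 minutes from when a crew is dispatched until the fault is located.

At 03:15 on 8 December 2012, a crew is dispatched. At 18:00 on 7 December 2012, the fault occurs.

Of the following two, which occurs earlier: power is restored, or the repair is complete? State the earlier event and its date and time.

A crew is dispatched: 03:15 Dec 8, 2012.
The fault is located: 03:15 Dec 8, 2012 + 15m = 03:30 Dec 8, 2012.
Power is restored: 03:30 Dec 8, 2012 + 14h = 17:30 Dec 8, 2012.
The fault occurs: 18:00 Dec 7, 2012.
The repair is complete: 18:00 Dec 7, 2012 + 10h45m = 04:45 Dec 8, 2012.
Comparing: power is restored at 17:30 Dec 8, 2012 vs the repair is complete at 04:45 Dec 8, 2012. Earlier: the repair is complete.

The repair is complete — 04:45 on 8 December 2012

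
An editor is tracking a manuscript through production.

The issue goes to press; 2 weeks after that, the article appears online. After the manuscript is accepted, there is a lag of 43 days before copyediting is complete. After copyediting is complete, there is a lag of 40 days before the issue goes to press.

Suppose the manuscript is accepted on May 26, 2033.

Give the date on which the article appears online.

August 31, 2033

The manuscript is accepted: May 26, 2033.
Copyediting is complete: May 26, 2033 + 43 days = Jul 8, 2033.
The issue goes to press: Jul 8, 2033 + 40 days = Aug 17, 2033.
The article appears online: Aug 17, 2033 + 2 weeks = Aug 31, 2033.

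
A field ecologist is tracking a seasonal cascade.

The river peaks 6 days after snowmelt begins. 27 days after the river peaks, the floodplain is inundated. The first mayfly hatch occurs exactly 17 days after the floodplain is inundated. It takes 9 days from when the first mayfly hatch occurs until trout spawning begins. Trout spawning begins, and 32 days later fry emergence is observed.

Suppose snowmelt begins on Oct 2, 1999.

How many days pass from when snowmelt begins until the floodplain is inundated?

33 days

Causal path: snowmelt begins → the river peaks → the floodplain is inundated.
Total delay along the path: 6 + 27 = 33 days.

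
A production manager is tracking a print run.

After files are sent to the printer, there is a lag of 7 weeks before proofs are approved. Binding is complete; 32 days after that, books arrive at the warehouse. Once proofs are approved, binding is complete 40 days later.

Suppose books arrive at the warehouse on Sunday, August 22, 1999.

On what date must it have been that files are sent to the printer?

Friday, April 23, 1999

Books arrive at the warehouse: Aug 22, 1999.
Binding is complete: Aug 22, 1999 − 32 days = Jul 21, 1999.
Proofs are approved: Jul 21, 1999 − 40 days = Jun 11, 1999.
Files are sent to the printer: Jun 11, 1999 − 7 weeks = Apr 23, 1999.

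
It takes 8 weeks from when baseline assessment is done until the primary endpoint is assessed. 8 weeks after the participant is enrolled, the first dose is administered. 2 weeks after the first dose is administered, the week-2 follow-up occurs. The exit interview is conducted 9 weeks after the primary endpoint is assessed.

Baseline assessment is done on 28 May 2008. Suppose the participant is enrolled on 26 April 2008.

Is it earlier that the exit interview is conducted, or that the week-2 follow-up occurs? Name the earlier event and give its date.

Baseline assessment is done: May 28, 2008.
The primary endpoint is assessed: May 28, 2008 + 8 weeks = Jul 23, 2008.
The exit interview is conducted: Jul 23, 2008 + 9 weeks = Sep 24, 2008.
The participant is enrolled: Apr 26, 2008.
The first dose is administered: Apr 26, 2008 + 8 weeks = Jun 21, 2008.
The week-2 follow-up occurs: Jun 21, 2008 + 2 weeks = Jul 5, 2008.
Comparing: the exit interview is conducted on Sep 24, 2008 vs the week-2 follow-up occurs on Jul 5, 2008. Earlier: the week-2 follow-up occurs.

The week-2 follow-up occurs — 5 July 2008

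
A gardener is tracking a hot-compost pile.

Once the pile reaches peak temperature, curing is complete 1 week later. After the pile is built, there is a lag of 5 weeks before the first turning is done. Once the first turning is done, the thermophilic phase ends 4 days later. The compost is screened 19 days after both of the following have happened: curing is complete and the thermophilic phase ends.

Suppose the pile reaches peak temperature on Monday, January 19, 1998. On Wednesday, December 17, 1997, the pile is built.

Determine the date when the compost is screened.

Saturday, February 14, 1998

The pile reaches peak temperature: Jan 19, 1998.
Curing is complete: Jan 19, 1998 + 1 week = Jan 26, 1998.
The pile is built: Dec 17, 1997.
The first turning is done: Dec 17, 1997 + 5 weeks = Jan 21, 1998.
The thermophilic phase ends: Jan 21, 1998 + 4 days = Jan 25, 1998.
Both prerequisites met — curing is complete (Jan 26, 1998), the thermophilic phase ends (Jan 25, 1998); the later is Jan 26, 1998.
The compost is screened: Jan 26, 1998 + 19 days = Feb 14, 1998.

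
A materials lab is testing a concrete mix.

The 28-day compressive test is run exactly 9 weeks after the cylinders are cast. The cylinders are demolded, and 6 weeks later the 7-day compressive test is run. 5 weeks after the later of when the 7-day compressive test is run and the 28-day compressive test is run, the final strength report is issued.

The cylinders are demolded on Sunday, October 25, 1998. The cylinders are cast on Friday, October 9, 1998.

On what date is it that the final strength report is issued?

Friday, January 15, 1999

The cylinders are demolded: Oct 25, 1998.
The 7-day compressive test is run: Oct 25, 1998 + 6 weeks = Dec 6, 1998.
The cylinders are cast: Oct 9, 1998.
The 28-day compressive test is run: Oct 9, 1998 + 9 weeks = Dec 11, 1998.
Both prerequisites met — the 7-day compressive test is run (Dec 6, 1998), the 28-day compressive test is run (Dec 11, 1998); the later is Dec 11, 1998.
The final strength report is issued: Dec 11, 1998 + 5 weeks = Jan 15, 1999.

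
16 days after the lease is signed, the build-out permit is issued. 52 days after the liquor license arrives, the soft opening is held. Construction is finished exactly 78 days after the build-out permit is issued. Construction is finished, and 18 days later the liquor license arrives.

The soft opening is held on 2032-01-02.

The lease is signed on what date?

2031-07-22

The soft opening is held: Jan 2, 2032.
The liquor license arrives: Jan 2, 2032 − 52 days = Nov 11, 2031.
Construction is finished: Nov 11, 2031 − 18 days = Oct 24, 2031.
The build-out permit is issued: Oct 24, 2031 − 78 days = Aug 7, 2031.
The lease is signed: Aug 7, 2031 − 16 days = Jul 22, 2031.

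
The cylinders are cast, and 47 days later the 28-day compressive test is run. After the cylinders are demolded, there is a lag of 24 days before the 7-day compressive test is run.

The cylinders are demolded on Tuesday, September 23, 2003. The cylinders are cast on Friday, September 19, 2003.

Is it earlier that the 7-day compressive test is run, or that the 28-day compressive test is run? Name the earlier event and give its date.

The 7-day compressive test is run — Friday, October 17, 2003

The cylinders are demolded: Sep 23, 2003.
The 7-day compressive test is run: Sep 23, 2003 + 24 days = Oct 17, 2003.
The cylinders are cast: Sep 19, 2003.
The 28-day compressive test is run: Sep 19, 2003 + 47 days = Nov 5, 2003.
Comparing: the 7-day compressive test is run on Oct 17, 2003 vs the 28-day compressive test is run on Nov 5, 2003. Earlier: the 7-day compressive test is run.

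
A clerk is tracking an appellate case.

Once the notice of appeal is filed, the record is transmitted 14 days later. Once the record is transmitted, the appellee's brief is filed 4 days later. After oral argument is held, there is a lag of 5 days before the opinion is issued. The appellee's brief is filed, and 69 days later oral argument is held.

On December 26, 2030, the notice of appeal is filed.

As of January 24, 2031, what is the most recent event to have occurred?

The appellee's brief is filed

The notice of appeal is filed: Dec 26, 2030.
The record is transmitted: Dec 26, 2030 + 14 days = Jan 9, 2031.
The appellee's brief is filed: Jan 9, 2031 + 4 days = Jan 13, 2031.
Oral argument is held: Jan 13, 2031 + 69 days = Mar 23, 2031.
The opinion is issued: Mar 23, 2031 + 5 days = Mar 28, 2031.
Jan 24, 2031 falls between when the appellee's brief is filed (Jan 13, 2031) and when oral argument is held (Mar 23, 2031).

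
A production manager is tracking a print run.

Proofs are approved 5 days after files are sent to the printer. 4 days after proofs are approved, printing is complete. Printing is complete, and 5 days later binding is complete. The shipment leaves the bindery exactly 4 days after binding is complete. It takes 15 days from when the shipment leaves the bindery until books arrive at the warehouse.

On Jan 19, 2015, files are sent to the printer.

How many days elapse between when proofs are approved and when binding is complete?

Causal path: proofs are approved → printing is complete → binding is complete.
Total delay along the path: 4 + 5 = 9 days.

9 days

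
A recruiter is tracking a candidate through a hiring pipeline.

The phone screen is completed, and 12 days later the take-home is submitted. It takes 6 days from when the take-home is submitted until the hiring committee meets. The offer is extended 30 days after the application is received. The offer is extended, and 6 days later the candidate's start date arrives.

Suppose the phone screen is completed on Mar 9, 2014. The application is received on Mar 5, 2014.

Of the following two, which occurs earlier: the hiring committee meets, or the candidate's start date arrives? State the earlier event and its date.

The hiring committee meets — Mar 27, 2014

The phone screen is completed: Mar 9, 2014.
The take-home is submitted: Mar 9, 2014 + 12 days = Mar 21, 2014.
The hiring committee meets: Mar 21, 2014 + 6 days = Mar 27, 2014.
The application is received: Mar 5, 2014.
The offer is extended: Mar 5, 2014 + 30 days = Apr 4, 2014.
The candidate's start date arrives: Apr 4, 2014 + 6 days = Apr 10, 2014.
Comparing: the hiring committee meets on Mar 27, 2014 vs the candidate's start date arrives on Apr 10, 2014. Earlier: the hiring committee meets.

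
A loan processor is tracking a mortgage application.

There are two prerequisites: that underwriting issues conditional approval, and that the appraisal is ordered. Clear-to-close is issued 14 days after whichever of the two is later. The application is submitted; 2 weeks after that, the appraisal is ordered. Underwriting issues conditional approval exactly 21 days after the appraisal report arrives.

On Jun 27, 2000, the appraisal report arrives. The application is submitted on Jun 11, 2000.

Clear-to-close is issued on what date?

The appraisal report arrives: Jun 27, 2000.
Underwriting issues conditional approval: Jun 27, 2000 + 21 days = Jul 18, 2000.
The application is submitted: Jun 11, 2000.
The appraisal is ordered: Jun 11, 2000 + 2 weeks = Jun 25, 2000.
Both prerequisites met — underwriting issues conditional approval (Jul 18, 2000), the appraisal is ordered (Jun 25, 2000); the later is Jul 18, 2000.
Clear-to-close is issued: Jul 18, 2000 + 14 days = Aug 1, 2000.

Aug 1, 2000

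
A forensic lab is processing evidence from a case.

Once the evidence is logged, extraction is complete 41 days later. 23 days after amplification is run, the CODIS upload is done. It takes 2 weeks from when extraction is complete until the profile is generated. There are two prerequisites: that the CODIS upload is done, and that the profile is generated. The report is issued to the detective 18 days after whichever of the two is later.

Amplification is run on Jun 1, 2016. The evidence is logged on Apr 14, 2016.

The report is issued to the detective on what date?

Amplification is run: Jun 1, 2016.
The CODIS upload is done: Jun 1, 2016 + 23 days = Jun 24, 2016.
The evidence is logged: Apr 14, 2016.
Extraction is complete: Apr 14, 2016 + 41 days = May 25, 2016.
The profile is generated: May 25, 2016 + 2 weeks = Jun 8, 2016.
Both prerequisites met — the CODIS upload is done (Jun 24, 2016), the profile is generated (Jun 8, 2016); the later is Jun 24, 2016.
The report is issued to the detective: Jun 24, 2016 + 18 days = Jul 12, 2016.

Jul 12, 2016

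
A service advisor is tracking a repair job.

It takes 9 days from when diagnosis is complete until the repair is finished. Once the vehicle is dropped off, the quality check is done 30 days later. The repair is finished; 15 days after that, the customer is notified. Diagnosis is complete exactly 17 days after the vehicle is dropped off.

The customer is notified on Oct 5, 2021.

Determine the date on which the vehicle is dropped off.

Aug 25, 2021

The customer is notified: Oct 5, 2021.
The repair is finished: Oct 5, 2021 − 15 days = Sep 20, 2021.
Diagnosis is complete: Sep 20, 2021 − 9 days = Sep 11, 2021.
The vehicle is dropped off: Sep 11, 2021 − 17 days = Aug 25, 2021.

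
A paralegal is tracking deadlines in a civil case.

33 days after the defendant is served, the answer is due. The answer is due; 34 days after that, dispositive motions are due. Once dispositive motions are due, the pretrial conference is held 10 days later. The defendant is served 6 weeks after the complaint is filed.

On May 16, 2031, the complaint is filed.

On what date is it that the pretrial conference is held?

The complaint is filed: May 16, 2031.
The defendant is served: May 16, 2031 + 6 weeks = Jun 27, 2031.
The answer is due: Jun 27, 2031 + 33 days = Jul 30, 2031.
Dispositive motions are due: Jul 30, 2031 + 34 days = Sep 2, 2031.
The pretrial conference is held: Sep 2, 2031 + 10 days = Sep 12, 2031.

Sep 12, 2031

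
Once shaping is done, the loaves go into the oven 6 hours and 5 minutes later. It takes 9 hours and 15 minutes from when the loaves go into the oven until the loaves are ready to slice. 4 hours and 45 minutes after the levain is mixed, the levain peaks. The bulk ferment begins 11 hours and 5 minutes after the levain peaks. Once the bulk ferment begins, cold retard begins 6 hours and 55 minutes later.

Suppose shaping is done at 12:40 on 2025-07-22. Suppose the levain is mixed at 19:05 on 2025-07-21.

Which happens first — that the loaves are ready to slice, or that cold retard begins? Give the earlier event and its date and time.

Shaping is done: 12:40 Jul 22, 2025.
The loaves go into the oven: 12:40 Jul 22, 2025 + 6h05m = 18:45 Jul 22, 2025.
The loaves are ready to slice: 18:45 Jul 22, 2025 + 9h15m = 04:00 Jul 23, 2025.
The levain is mixed: 19:05 Jul 21, 2025.
The levain peaks: 19:05 Jul 21, 2025 + 4h45m = 23:50 Jul 21, 2025.
The bulk ferment begins: 23:50 Jul 21, 2025 + 11h05m = 10:55 Jul 22, 2025.
Cold retard begins: 10:55 Jul 22, 2025 + 6h55m = 17:50 Jul 22, 2025.
Comparing: the loaves are ready to slice at 04:00 Jul 23, 2025 vs cold retard begins at 17:50 Jul 22, 2025. Earlier: cold retard begins.

Cold retard begins — 17:50 on 2025-07-22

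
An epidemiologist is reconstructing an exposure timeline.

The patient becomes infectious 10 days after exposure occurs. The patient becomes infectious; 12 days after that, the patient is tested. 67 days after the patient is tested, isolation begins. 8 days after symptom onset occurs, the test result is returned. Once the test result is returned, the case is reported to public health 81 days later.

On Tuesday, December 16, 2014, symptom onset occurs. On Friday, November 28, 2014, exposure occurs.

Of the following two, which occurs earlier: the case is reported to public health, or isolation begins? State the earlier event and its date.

Isolation begins — Wednesday, February 25, 2015

Symptom onset occurs: Dec 16, 2014.
The test result is returned: Dec 16, 2014 + 8 days = Dec 24, 2014.
The case is reported to public health: Dec 24, 2014 + 81 days = Mar 15, 2015.
Exposure occurs: Nov 28, 2014.
The patient becomes infectious: Nov 28, 2014 + 10 days = Dec 8, 2014.
The patient is tested: Dec 8, 2014 + 12 days = Dec 20, 2014.
Isolation begins: Dec 20, 2014 + 67 days = Feb 25, 2015.
Comparing: the case is reported to public health on Mar 15, 2015 vs isolation begins on Feb 25, 2015. Earlier: isolation begins.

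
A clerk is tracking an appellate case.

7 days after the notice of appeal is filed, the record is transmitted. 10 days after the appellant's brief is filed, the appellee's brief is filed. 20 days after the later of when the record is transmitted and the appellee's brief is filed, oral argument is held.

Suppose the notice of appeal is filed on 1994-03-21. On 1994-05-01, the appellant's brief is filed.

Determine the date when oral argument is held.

1994-05-31

The notice of appeal is filed: Mar 21, 1994.
The record is transmitted: Mar 21, 1994 + 7 days = Mar 28, 1994.
The appellant's brief is filed: May 1, 1994.
The appellee's brief is filed: May 1, 1994 + 10 days = May 11, 1994.
Both prerequisites met — the record is transmitted (Mar 28, 1994), the appellee's brief is filed (May 11, 1994); the later is May 11, 1994.
Oral argument is held: May 11, 1994 + 20 days = May 31, 1994.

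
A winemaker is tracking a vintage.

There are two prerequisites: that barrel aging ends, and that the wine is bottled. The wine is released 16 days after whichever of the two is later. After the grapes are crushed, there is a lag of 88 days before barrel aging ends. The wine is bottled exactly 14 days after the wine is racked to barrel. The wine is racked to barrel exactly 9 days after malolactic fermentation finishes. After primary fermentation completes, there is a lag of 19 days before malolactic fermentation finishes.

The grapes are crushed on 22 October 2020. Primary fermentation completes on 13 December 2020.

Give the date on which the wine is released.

9 February 2021

The grapes are crushed: Oct 22, 2020.
Barrel aging ends: Oct 22, 2020 + 88 days = Jan 18, 2021.
Primary fermentation completes: Dec 13, 2020.
Malolactic fermentation finishes: Dec 13, 2020 + 19 days = Jan 1, 2021.
The wine is racked to barrel: Jan 1, 2021 + 9 days = Jan 10, 2021.
The wine is bottled: Jan 10, 2021 + 14 days = Jan 24, 2021.
Both prerequisites met — barrel aging ends (Jan 18, 2021), the wine is bottled (Jan 24, 2021); the later is Jan 24, 2021.
The wine is released: Jan 24, 2021 + 16 days = Feb 9, 2021.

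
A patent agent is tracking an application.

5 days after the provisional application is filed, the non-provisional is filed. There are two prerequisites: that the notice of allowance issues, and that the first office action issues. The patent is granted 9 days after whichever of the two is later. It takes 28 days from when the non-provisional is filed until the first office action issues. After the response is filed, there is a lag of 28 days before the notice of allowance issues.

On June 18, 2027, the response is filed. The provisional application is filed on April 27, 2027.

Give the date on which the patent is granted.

The response is filed: Jun 18, 2027.
The notice of allowance issues: Jun 18, 2027 + 28 days = Jul 16, 2027.
The provisional application is filed: Apr 27, 2027.
The non-provisional is filed: Apr 27, 2027 + 5 days = May 2, 2027.
The first office action issues: May 2, 2027 + 28 days = May 30, 2027.
Both prerequisites met — the notice of allowance issues (Jul 16, 2027), the first office action issues (May 30, 2027); the later is Jul 16, 2027.
The patent is granted: Jul 16, 2027 + 9 days = Jul 25, 2027.

July 25, 2027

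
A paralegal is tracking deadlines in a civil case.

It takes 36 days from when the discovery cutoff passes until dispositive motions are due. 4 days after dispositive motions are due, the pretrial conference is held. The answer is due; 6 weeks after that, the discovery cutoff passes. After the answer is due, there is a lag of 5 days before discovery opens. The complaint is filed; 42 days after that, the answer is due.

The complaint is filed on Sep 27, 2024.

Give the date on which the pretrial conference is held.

The complaint is filed: Sep 27, 2024.
The answer is due: Sep 27, 2024 + 42 days = Nov 8, 2024.
The discovery cutoff passes: Nov 8, 2024 + 6 weeks = Dec 20, 2024.
Dispositive motions are due: Dec 20, 2024 + 36 days = Jan 25, 2025.
The pretrial conference is held: Jan 25, 2025 + 4 days = Jan 29, 2025.

Jan 29, 2025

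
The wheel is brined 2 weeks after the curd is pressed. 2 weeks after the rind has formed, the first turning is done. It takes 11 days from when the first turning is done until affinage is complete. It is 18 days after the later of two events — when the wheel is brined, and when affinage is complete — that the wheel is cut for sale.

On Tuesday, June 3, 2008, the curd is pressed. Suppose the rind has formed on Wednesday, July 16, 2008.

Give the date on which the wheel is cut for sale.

Thursday, August 28, 2008

The curd is pressed: Jun 3, 2008.
The wheel is brined: Jun 3, 2008 + 2 weeks = Jun 17, 2008.
The rind has formed: Jul 16, 2008.
The first turning is done: Jul 16, 2008 + 2 weeks = Jul 30, 2008.
Affinage is complete: Jul 30, 2008 + 11 days = Aug 10, 2008.
Both prerequisites met — the wheel is brined (Jun 17, 2008), affinage is complete (Aug 10, 2008); the later is Aug 10, 2008.
The wheel is cut for sale: Aug 10, 2008 + 18 days = Aug 28, 2008.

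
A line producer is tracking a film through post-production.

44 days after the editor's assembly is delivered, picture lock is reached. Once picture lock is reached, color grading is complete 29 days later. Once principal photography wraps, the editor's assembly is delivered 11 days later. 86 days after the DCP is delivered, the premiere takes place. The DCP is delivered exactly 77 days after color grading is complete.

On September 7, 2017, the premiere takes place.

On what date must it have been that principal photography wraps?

The premiere takes place: Sep 7, 2017.
The DCP is delivered: Sep 7, 2017 − 86 days = Jun 13, 2017.
Color grading is complete: Jun 13, 2017 − 77 days = Mar 28, 2017.
Picture lock is reached: Mar 28, 2017 − 29 days = Feb 27, 2017.
The editor's assembly is delivered: Feb 27, 2017 − 44 days = Jan 14, 2017.
Principal photography wraps: Jan 14, 2017 − 11 days = Jan 3, 2017.

January 3, 2017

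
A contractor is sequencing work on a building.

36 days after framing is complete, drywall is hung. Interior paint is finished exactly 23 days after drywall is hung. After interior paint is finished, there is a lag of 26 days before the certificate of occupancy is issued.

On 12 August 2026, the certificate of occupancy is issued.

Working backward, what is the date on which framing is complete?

19 May 2026

The certificate of occupancy is issued: Aug 12, 2026.
Interior paint is finished: Aug 12, 2026 − 26 days = Jul 17, 2026.
Drywall is hung: Jul 17, 2026 − 23 days = Jun 24, 2026.
Framing is complete: Jun 24, 2026 − 36 days = May 19, 2026.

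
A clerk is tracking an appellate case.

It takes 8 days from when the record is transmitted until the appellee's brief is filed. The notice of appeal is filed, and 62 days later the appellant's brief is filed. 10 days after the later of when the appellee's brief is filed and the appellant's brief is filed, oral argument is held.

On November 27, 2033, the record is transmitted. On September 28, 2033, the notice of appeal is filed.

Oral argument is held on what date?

The record is transmitted: Nov 27, 2033.
The appellee's brief is filed: Nov 27, 2033 + 8 days = Dec 5, 2033.
The notice of appeal is filed: Sep 28, 2033.
The appellant's brief is filed: Sep 28, 2033 + 62 days = Nov 29, 2033.
Both prerequisites met — the appellee's brief is filed (Dec 5, 2033), the appellant's brief is filed (Nov 29, 2033); the later is Dec 5, 2033.
Oral argument is held: Dec 5, 2033 + 10 days = Dec 15, 2033.

December 15, 2033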